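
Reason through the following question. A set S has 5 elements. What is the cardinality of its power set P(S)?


The power set of a set with n elements has 2^n elements.
|P(S)| = 2^5 = 32

32


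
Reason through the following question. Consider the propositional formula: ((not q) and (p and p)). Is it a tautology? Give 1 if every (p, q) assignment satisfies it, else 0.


Check all 4 assignments:
p=0, q=0: 0
p=0, q=1: 0
p=1, q=0: 1
p=1, q=1: 0
Satisfying count = 1/4.
Tautology iff count = 4: no.

0


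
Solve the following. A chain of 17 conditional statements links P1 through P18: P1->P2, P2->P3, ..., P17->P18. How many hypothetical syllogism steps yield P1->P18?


With 17 implications in a chain connecting 18 propositions:
P1->P2, P2->P3, ..., P17->P18
Steps needed = (number of implications) - 1 = 17 - 1 = 16

16


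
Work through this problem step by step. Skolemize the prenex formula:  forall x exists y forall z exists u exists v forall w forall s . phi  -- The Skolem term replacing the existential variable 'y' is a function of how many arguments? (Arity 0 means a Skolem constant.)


Quantifier prefix: forall x exists y forall z exists u exists v forall w forall s
'y' is existentially quantified at position 2.
Universal variables preceding it: x
Skolem function arity = 1

1


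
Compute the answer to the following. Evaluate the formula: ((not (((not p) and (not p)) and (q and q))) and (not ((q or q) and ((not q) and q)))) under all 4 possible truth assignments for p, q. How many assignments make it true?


Check all 4 assignments:
p=0, q=0: 1
p=0, q=1: 0
p=1, q=0: 1
p=1, q=1: 1
Count of True = 3

3


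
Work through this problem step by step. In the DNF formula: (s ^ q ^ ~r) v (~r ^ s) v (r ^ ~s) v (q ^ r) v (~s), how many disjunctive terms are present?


A DNF formula is a disjunction of terms (conjunctions).
Terms are separated by v.
Counting the disjuncts: 5 terms.

5


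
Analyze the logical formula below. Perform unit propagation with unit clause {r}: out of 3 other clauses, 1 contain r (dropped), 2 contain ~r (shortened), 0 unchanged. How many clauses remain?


Satisfied (removed): 1
Shortened (remain): 2
Unchanged (remain): 0
Remaining = 2 + 0 = 2

2


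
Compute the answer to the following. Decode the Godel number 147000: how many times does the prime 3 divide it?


Factorize 147000 by dividing by 3 repeatedly.
Division steps: 3 divides 147000 exactly 1 time(s).
Exponent of 3 = 1

1


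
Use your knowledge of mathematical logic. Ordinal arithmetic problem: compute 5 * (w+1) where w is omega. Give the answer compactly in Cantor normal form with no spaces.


Compute 5 * (w+1).
Ordinal * is associative and left-distributive over +, but NOT commutative; for finite n>1, n*w = w but w*n stays w*n.
By left-distributivity: 5 * (w+1) = 5*w + 5*1 = w + 5 = w+5.
Result = w+5

w+5


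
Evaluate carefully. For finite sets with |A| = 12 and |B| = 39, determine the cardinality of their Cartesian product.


The Cartesian product A x B contains all ordered pairs (a, b).
|A x B| = |A| * |B| = 12 * 39 = 468

468


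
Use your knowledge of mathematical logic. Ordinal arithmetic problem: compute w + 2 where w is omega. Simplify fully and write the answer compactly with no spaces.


Compute w + 2.
Ordinal + is associative but NOT commutative; for finite n>0, n + w = w but w + n stays w+n.
w + 2 is already in normal form (a successor ordinal beyond w).
Result = w+2

w+2


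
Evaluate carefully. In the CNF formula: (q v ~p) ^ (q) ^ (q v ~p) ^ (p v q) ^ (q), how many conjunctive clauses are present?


A CNF formula is a conjunction of clauses.
Clauses are separated by ^.
Counting the conjuncts: 5 clauses.

5


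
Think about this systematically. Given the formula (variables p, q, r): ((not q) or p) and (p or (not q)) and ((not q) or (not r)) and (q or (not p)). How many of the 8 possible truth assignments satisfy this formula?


Evaluate all 8 assignments for p, q, r:
p=0, q=0, r=0: 1
p=0, q=0, r=1: 1
p=0, q=1, r=0: 0
p=0, q=1, r=1: 0
p=1, q=0, r=0: 0
p=1, q=0, r=1: 0
p=1, q=1, r=0: 1
p=1, q=1, r=1: 0
Satisfying count = 3

3


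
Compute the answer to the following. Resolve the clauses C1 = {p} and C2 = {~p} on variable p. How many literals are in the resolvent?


Remove p from C1 and ~p from C2.
C1 remainder: {}
C2 remainder: {}
Union (resolvent): {} (empty clause)
Resolvent has 0 literal(s).

0


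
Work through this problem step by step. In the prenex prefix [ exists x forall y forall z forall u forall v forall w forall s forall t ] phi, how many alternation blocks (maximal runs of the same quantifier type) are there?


Quantifier-type sequence: E A A A A A A A  (A=forall, E=exists)
Group into maximal same-type runs:
  Ex1 | Ax7
Number of blocks = 2

2


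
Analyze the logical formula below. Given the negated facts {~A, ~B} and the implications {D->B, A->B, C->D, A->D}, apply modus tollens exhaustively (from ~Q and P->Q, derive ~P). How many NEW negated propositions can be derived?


Initial negated facts: {~A, ~B}
Apply modus tollens to closure:
  ~B and D->B  =>  ~D
  ~D and C->D  =>  ~C
Final negated: {~A, ~B, ~C, ~D}
New negations: {~C, ~D}
Count = 2

2


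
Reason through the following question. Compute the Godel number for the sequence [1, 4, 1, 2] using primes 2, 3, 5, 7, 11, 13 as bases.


Encode each element as an exponent of the corresponding prime:
  2^1 = 2
  3^4 = 81
  5^1 = 5
  7^2 = 49
Product = 2 * 81 * 5 * 49 = 39690

39690


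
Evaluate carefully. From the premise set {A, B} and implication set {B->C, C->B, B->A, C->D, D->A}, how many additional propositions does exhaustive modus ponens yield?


Initial facts: {A, B}
Apply modus ponens to closure:
  B and B->C  =>  C
  C and C->D  =>  D
Final known: {A, B, C, D}
New propositions: {C, D}
Count = 2

2


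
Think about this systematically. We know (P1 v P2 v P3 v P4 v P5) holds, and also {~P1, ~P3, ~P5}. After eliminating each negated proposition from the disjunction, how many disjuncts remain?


Original disjuncts (5): P1, P2, P3, P4, P5
Negated (eliminate): ~P1, ~P3, ~P5
Remaining disjuncts: P2, P4
Count = 5 - 3 = 2

2


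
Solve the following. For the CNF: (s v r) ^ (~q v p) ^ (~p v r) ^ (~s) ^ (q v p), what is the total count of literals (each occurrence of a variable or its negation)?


Counting literals in each clause:
Clause 1: 2 literal(s)
Clause 2: 2 literal(s)
Clause 3: 2 literal(s)
Clause 4: 1 literal(s)
Clause 5: 2 literal(s)
Total = 9

9


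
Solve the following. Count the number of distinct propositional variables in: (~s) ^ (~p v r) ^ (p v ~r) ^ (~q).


Identify each variable that appears in the formula.
Variables found: p, q, r, s
Count = 4

4


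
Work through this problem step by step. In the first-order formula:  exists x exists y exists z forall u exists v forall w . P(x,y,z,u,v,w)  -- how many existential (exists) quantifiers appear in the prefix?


Quantifier prefix: exists x exists y exists z forall u exists v forall w
Mark each quantifier type:
  E E E U E U
Universal count = 2, Existential count = 4
Asked for existential (exists) quantifiers: 4

4


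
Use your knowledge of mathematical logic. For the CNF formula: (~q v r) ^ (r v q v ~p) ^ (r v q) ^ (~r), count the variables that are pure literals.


Check each variable for pure literal status:
p: pure negative
q: mixed (not pure)
r: mixed (not pure)
Pure literal count = 1

1


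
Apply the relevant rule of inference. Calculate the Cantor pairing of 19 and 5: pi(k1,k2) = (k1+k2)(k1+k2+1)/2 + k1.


k1 + k2 = 24
(k1+k2)(k1+k2+1)/2 = 24 * 25 / 2 = 300
pi = 300 + 19 = 319

319


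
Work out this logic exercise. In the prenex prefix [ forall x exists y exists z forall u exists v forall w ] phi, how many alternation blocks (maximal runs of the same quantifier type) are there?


Quantifier-type sequence: A E E A E A  (A=forall, E=exists)
Group into maximal same-type runs:
  Ax1 | Ex2 | Ax1 | Ex1 | Ax1
Number of blocks = 5

5


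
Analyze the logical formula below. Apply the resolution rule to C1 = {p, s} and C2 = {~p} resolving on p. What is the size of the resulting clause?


Remove p from C1 and ~p from C2.
C1 remainder: {s}
C2 remainder: {}
Union (resolvent): {s}
Resolvent has 1 literal(s).

1


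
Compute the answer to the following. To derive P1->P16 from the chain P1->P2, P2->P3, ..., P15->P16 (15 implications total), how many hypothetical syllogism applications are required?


With 15 implications in a chain connecting 16 propositions:
P1->P2, P2->P3, ..., P15->P16
Steps needed = (number of implications) - 1 = 15 - 1 = 14

14


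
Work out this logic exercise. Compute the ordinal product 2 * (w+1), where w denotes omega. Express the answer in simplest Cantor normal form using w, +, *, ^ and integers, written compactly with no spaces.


Compute 2 * (w+1).
Ordinal * is associative and left-distributive over +, but NOT commutative; for finite n>1, n*w = w but w*n stays w*n.
By left-distributivity: 2 * (w+1) = 2*w + 2*1 = w + 2 = w+2.
Result = w+2

w+2


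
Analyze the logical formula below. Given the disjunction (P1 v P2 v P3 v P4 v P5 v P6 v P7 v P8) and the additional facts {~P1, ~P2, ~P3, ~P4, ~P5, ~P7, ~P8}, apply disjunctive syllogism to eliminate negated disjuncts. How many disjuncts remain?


Original disjuncts (8): P1, P2, P3, P4, P5, P6, P7, P8
Negated (eliminate): ~P1, ~P2, ~P3, ~P4, ~P5, ~P7, ~P8
Remaining disjuncts: P6
Count = 8 - 7 = 1

1


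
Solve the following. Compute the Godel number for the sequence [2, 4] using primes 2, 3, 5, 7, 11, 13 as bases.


Encode each element as an exponent of the corresponding prime:
  2^2 = 4
  3^4 = 81
Product = 4 * 81 = 324

324


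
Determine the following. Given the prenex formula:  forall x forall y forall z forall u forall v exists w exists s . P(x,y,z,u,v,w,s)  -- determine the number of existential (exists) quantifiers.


Quantifier prefix: forall x forall y forall z forall u forall v exists w exists s
Mark each quantifier type:
  U U U U U E E
Universal count = 5, Existential count = 2
Asked for existential (exists) quantifiers: 2

2


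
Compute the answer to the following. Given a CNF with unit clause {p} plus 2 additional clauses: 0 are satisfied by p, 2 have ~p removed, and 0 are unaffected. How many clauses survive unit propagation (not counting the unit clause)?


Satisfied (removed): 0
Shortened (remain): 2
Unchanged (remain): 0
Remaining = 2 + 0 = 2

2


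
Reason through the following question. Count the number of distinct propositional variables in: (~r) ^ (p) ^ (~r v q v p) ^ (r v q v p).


Identify each variable that appears in the formula.
Variables found: p, q, r
Count = 3

3


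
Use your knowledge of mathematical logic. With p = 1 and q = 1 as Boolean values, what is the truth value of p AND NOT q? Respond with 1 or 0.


p = 1, q = 1
Operation: p AND NOT q
Evaluate: 1 AND NOT 1 = 0

0


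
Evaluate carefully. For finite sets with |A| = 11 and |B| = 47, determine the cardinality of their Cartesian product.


The Cartesian product A x B contains all ordered pairs (a, b).
|A x B| = |A| * |B| = 11 * 47 = 517

517


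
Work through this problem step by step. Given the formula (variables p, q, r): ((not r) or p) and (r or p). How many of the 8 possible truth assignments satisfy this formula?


Evaluate all 8 assignments for p, q, r:
p=0, q=0, r=0: 0
p=0, q=0, r=1: 0
p=0, q=1, r=0: 0
p=0, q=1, r=1: 0
p=1, q=0, r=0: 1
p=1, q=0, r=1: 1
p=1, q=1, r=0: 1
p=1, q=1, r=1: 1
Satisfying count = 4

4


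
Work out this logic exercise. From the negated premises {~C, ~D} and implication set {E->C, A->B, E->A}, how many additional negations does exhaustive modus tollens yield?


Initial negated facts: {~C, ~D}
Apply modus tollens to closure:
  ~C and E->C  =>  ~E
Final negated: {~C, ~D, ~E}
New negations: {~E}
Count = 1

1


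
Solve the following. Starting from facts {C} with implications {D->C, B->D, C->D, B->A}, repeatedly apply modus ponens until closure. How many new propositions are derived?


Initial facts: {C}
Apply modus ponens to closure:
  C and C->D  =>  D
Final known: {C, D}
New propositions: {D}
Count = 1

1


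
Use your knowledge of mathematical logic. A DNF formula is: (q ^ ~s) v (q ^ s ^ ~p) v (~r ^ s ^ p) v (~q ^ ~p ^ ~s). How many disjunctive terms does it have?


A DNF formula is a disjunction of terms (conjunctions).
Terms are separated by v.
Counting the disjuncts: 4 terms.

4


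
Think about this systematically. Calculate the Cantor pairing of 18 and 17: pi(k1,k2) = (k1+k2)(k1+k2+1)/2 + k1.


k1 + k2 = 35
(k1+k2)(k1+k2+1)/2 = 35 * 36 / 2 = 630
pi = 630 + 18 = 648

648


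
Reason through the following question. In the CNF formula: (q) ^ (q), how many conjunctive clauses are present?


A CNF formula is a conjunction of clauses.
Clauses are separated by ^.
Counting the conjuncts: 2 clauses.

2


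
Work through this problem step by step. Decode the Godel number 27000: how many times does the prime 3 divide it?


Factorize 27000 by dividing by 3 repeatedly.
Division steps: 3 divides 27000 exactly 3 time(s).
Exponent of 3 = 3

3


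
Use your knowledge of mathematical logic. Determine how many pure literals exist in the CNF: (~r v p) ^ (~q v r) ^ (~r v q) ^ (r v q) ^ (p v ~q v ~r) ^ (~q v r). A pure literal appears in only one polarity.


Check each variable for pure literal status:
p: pure positive
q: mixed (not pure)
r: mixed (not pure)
Pure literal count = 1

1


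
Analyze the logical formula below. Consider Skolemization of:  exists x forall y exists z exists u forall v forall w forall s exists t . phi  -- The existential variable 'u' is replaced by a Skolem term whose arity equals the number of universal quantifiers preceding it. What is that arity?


Quantifier prefix: exists x forall y exists z exists u forall v forall w forall s exists t
'u' is existentially quantified at position 4.
Universal variables preceding it: y
Skolem function arity = 1

1


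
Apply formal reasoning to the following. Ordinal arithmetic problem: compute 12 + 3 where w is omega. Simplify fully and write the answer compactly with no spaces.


Compute 12 + 3.
Ordinal + is associative but NOT commutative; for finite n>0, n + w = w but w + n stays w+n.
Both operands finite; ordinal + agrees with natural +: 12 + 3 = 15.
Result = 15

15


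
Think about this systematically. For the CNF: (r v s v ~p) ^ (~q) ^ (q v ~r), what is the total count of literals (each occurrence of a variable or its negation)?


Counting literals in each clause:
Clause 1: 3 literal(s)
Clause 2: 1 literal(s)
Clause 3: 2 literal(s)
Total = 6

6


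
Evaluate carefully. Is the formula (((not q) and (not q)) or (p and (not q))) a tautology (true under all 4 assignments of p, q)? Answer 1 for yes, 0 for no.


Check all 4 assignments:
p=0, q=0: 1
p=0, q=1: 0
p=1, q=0: 1
p=1, q=1: 0
Satisfying count = 2/4.
Tautology iff count = 4: no.

0


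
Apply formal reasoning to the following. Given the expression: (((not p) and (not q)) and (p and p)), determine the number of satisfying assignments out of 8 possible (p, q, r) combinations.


Check all 8 assignments:
p=0, q=0, r=0: 0
p=0, q=0, r=1: 0
p=0, q=1, r=0: 0
p=0, q=1, r=1: 0
p=1, q=0, r=0: 0
p=1, q=0, r=1: 0
p=1, q=1, r=0: 0
p=1, q=1, r=1: 0
Count of True = 0

0


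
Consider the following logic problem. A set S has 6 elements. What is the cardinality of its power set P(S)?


The power set of a set with n elements has 2^n elements.
|P(S)| = 2^6 = 64

64


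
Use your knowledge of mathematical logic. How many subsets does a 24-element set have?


The power set of a set with n elements has 2^n elements.
|P(S)| = 2^24 = 16777216

16777216


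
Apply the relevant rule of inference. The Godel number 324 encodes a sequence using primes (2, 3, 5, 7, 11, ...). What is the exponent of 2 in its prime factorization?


Factorize 324 by dividing by 2 repeatedly.
Division steps: 2 divides 324 exactly 2 time(s).
Exponent of 2 = 2

2


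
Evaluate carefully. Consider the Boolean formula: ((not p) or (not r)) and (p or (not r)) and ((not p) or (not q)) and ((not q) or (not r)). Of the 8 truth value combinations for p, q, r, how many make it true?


Evaluate all 8 assignments for p, q, r:
p=0, q=0, r=0: 1
p=0, q=0, r=1: 0
p=0, q=1, r=0: 1
p=0, q=1, r=1: 0
p=1, q=0, r=0: 1
p=1, q=0, r=1: 0
p=1, q=1, r=0: 0
p=1, q=1, r=1: 0
Satisfying count = 3

3


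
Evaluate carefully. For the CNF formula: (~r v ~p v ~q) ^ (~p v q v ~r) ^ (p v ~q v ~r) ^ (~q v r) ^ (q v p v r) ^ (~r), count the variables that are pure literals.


Check each variable for pure literal status:
p: mixed (not pure)
q: mixed (not pure)
r: mixed (not pure)
Pure literal count = 0

0


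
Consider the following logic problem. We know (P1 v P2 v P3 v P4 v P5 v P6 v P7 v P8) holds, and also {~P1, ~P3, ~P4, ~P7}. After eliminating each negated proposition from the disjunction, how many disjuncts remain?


Original disjuncts (8): P1, P2, P3, P4, P5, P6, P7, P8
Negated (eliminate): ~P1, ~P3, ~P4, ~P7
Remaining disjuncts: P2, P5, P6, P8
Count = 8 - 4 = 4

4


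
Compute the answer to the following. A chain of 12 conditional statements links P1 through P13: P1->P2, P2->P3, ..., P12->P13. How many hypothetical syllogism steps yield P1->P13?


With 12 implications in a chain connecting 13 propositions:
P1->P2, P2->P3, ..., P12->P13
Steps needed = (number of implications) - 1 = 12 - 1 = 11

11


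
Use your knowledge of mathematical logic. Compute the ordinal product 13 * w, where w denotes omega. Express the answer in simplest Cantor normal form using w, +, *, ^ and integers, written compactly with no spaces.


Compute 13 * w.
Ordinal * is associative and left-distributive over +, but NOT commutative; for finite n>1, n*w = w but w*n stays w*n.
For finite n>0, n * w = sup{n*k : k<w} = w. So 13 * w = w.
Result = w

w


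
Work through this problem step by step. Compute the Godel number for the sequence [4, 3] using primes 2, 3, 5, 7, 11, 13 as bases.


Encode each element as an exponent of the corresponding prime:
  2^4 = 16
  3^3 = 27
Product = 16 * 27 = 432

432


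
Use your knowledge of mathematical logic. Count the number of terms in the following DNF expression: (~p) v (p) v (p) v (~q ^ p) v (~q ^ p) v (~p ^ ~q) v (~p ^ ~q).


A DNF formula is a disjunction of terms (conjunctions).
Terms are separated by v.
Counting the disjuncts: 7 terms.

7


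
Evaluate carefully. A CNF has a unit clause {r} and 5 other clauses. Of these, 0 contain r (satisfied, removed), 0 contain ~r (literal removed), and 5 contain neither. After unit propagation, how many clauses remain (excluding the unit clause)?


Satisfied (removed): 0
Shortened (remain): 0
Unchanged (remain): 5
Remaining = 0 + 5 = 5

5


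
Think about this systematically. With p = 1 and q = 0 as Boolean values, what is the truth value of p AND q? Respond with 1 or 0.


p = 1, q = 0
Operation: p AND q
Evaluate: 1 AND 0 = 0

0


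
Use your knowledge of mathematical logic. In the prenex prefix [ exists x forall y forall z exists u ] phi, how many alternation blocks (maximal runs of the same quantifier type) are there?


Quantifier-type sequence: E A A E  (A=forall, E=exists)
Group into maximal same-type runs:
  Ex1 | Ax2 | Ex1
Number of blocks = 3

3


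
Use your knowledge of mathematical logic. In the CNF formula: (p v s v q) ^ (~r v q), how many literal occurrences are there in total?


Counting literals in each clause:
Clause 1: 3 literal(s)
Clause 2: 2 literal(s)
Total = 5

5


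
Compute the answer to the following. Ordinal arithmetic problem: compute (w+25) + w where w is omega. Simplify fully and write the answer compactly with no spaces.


Compute (w+25) + w.
Ordinal + is associative but NOT commutative; for finite n>0, n + w = w but w + n stays w+n.
(w+25) + w = w + (25+w) = w + w = w*2 (the finite tail 25 is absorbed by the right w).
Result = w*2

w*2


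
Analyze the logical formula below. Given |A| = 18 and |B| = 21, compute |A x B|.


The Cartesian product A x B contains all ordered pairs (a, b).
|A x B| = |A| * |B| = 18 * 21 = 378

378


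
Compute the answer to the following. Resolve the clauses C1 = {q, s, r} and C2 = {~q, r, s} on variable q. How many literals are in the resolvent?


Remove q from C1 and ~q from C2.
C1 remainder: {s, r}
C2 remainder: {r, s}
Union (resolvent): {r, s}
Resolvent has 2 literal(s).

2


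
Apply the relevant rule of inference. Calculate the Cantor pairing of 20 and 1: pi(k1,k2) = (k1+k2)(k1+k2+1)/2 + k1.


k1 + k2 = 21
(k1+k2)(k1+k2+1)/2 = 21 * 22 / 2 = 231
pi = 231 + 20 = 251

251


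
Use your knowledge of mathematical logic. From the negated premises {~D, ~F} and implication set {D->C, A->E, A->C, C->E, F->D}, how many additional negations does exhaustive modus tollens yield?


Initial negated facts: {~D, ~F}
Apply modus tollens to closure:
  (no implication fires)
Final negated: {~D, ~F}
New negations: {(none)}
Count = 0

0


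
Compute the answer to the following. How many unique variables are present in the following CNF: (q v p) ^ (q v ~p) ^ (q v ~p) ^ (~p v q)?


Identify each variable that appears in the formula.
Variables found: p, q
Count = 2

2


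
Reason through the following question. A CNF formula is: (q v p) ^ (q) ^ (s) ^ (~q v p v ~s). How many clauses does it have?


A CNF formula is a conjunction of clauses.
Clauses are separated by ^.
Counting the conjuncts: 4 clauses.

4


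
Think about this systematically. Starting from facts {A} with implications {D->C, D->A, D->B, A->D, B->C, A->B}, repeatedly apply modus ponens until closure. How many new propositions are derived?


Initial facts: {A}
Apply modus ponens to closure:
  A and A->D  =>  D
  A and A->B  =>  B
  D and D->C  =>  C
Final known: {A, B, C, D}
New propositions: {B, C, D}
Count = 3

3


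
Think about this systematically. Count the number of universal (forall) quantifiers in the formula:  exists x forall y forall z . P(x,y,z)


Quantifier prefix: exists x forall y forall z
Mark each quantifier type:
  E U U
Universal count = 2, Existential count = 1
Asked for universal (forall) quantifiers: 2

2


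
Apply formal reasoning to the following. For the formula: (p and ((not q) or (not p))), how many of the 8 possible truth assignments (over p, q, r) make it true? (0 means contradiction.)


Check all 8 assignments:
p=0, q=0, r=0: 0
p=0, q=0, r=1: 0
p=0, q=1, r=0: 0
p=0, q=1, r=1: 0
p=1, q=0, r=0: 1
p=1, q=0, r=1: 1
p=1, q=1, r=0: 0
p=1, q=1, r=1: 0
Count of True = 2

2


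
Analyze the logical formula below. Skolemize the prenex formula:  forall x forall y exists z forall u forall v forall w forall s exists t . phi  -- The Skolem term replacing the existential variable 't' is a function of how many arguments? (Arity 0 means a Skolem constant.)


Quantifier prefix: forall x forall y exists z forall u forall v forall w forall s exists t
't' is existentially quantified at position 8.
Universal variables preceding it: x, y, u, v, w, s
Skolem function arity = 6

6


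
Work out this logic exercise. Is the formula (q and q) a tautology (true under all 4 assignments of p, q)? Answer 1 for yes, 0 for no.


Check all 4 assignments:
p=0, q=0: 0
p=0, q=1: 1
p=1, q=0: 0
p=1, q=1: 1
Satisfying count = 2/4.
Tautology iff count = 4: no.

0


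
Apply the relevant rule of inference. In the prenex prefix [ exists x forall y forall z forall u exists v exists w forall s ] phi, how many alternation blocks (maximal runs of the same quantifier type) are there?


Quantifier-type sequence: E A A A E E A  (A=forall, E=exists)
Group into maximal same-type runs:
  Ex1 | Ax3 | Ex2 | Ax1
Number of blocks = 4

4


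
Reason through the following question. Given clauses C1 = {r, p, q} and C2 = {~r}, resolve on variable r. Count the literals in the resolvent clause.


Remove r from C1 and ~r from C2.
C1 remainder: {p, q}
C2 remainder: {}
Union (resolvent): {p, q}
Resolvent has 2 literal(s).

2


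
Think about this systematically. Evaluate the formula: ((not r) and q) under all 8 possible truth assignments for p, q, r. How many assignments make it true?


Check all 8 assignments:
p=0, q=0, r=0: 0
p=0, q=0, r=1: 0
p=0, q=1, r=0: 1
p=0, q=1, r=1: 0
p=1, q=0, r=0: 0
p=1, q=0, r=1: 0
p=1, q=1, r=0: 1
p=1, q=1, r=1: 0
Count of True = 2

2


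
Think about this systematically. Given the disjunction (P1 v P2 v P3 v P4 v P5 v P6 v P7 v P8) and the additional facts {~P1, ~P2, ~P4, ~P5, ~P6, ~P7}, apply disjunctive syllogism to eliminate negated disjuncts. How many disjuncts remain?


Original disjuncts (8): P1, P2, P3, P4, P5, P6, P7, P8
Negated (eliminate): ~P1, ~P2, ~P4, ~P5, ~P6, ~P7
Remaining disjuncts: P3, P8
Count = 8 - 6 = 2

2


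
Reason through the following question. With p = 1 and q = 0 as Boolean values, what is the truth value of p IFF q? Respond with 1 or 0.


p = 1, q = 0
Operation: p IFF q
Evaluate: 1 IFF 0 = 0

0


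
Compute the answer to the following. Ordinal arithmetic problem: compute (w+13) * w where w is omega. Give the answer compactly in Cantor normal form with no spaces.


Compute (w+13) * w.
Ordinal * is associative and left-distributive over +, but NOT commutative; for finite n>1, n*w = w but w*n stays w*n.
(w+13) * w = sup{(w+13)*k : k<w} = sup{w*k+13} = w^2 (the +13 tail is absorbed in the limit).
Result = w^2

w^2


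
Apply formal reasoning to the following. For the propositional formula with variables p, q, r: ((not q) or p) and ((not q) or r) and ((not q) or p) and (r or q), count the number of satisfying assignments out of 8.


Evaluate all 8 assignments for p, q, r:
p=0, q=0, r=0: 0
p=0, q=0, r=1: 1
p=0, q=1, r=0: 0
p=0, q=1, r=1: 0
p=1, q=0, r=0: 0
p=1, q=0, r=1: 1
p=1, q=1, r=0: 0
p=1, q=1, r=1: 1
Satisfying count = 3

3


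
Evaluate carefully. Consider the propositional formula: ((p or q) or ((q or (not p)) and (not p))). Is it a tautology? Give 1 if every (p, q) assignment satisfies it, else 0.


Check all 4 assignments:
p=0, q=0: 1
p=0, q=1: 1
p=1, q=0: 1
p=1, q=1: 1
Satisfying count = 4/4.
Tautology iff count = 4: yes.

1


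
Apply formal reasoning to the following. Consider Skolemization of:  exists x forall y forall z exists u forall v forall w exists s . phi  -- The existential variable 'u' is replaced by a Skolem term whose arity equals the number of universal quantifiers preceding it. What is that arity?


Quantifier prefix: exists x forall y forall z exists u forall v forall w exists s
'u' is existentially quantified at position 4.
Universal variables preceding it: y, z
Skolem function arity = 2

2


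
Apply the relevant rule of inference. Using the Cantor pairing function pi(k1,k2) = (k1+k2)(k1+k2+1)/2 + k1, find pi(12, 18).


k1 + k2 = 30
(k1+k2)(k1+k2+1)/2 = 30 * 31 / 2 = 465
pi = 465 + 12 = 477

477


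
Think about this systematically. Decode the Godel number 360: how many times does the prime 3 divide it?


Factorize 360 by dividing by 3 repeatedly.
Division steps: 3 divides 360 exactly 2 time(s).
Exponent of 3 = 2

2


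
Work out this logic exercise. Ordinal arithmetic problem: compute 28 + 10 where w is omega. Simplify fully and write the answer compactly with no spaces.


Compute 28 + 10.
Ordinal + is associative but NOT commutative; for finite n>0, n + w = w but w + n stays w+n.
Both operands finite; ordinal + agrees with natural +: 28 + 10 = 38.
Result = 38

38


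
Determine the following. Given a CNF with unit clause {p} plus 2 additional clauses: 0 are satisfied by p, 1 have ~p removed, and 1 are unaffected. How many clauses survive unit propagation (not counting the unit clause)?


Satisfied (removed): 0
Shortened (remain): 1
Unchanged (remain): 1
Remaining = 1 + 1 = 2

2


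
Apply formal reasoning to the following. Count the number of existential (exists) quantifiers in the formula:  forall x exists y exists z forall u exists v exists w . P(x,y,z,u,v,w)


Quantifier prefix: forall x exists y exists z forall u exists v exists w
Mark each quantifier type:
  U E E U E E
Universal count = 2, Existential count = 4
Asked for existential (exists) quantifiers: 4

4


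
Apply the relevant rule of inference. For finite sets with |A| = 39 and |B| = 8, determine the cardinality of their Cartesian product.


The Cartesian product A x B contains all ordered pairs (a, b).
|A x B| = |A| * |B| = 39 * 8 = 312

312


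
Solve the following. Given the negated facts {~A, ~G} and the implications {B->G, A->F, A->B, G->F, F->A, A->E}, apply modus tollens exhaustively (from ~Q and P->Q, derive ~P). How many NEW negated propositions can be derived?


Initial negated facts: {~A, ~G}
Apply modus tollens to closure:
  ~G and B->G  =>  ~B
  ~A and F->A  =>  ~F
Final negated: {~A, ~B, ~F, ~G}
New negations: {~B, ~F}
Count = 2

2


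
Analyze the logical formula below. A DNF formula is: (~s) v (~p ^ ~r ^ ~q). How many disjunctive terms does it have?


A DNF formula is a disjunction of terms (conjunctions).
Terms are separated by v.
Counting the disjuncts: 2 terms.

2


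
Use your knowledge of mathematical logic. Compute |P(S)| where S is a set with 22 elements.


The power set of a set with n elements has 2^n elements.
|P(S)| = 2^22 = 4194304

4194304


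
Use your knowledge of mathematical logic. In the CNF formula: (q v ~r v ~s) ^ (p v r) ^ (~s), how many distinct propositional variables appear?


Identify each variable that appears in the formula.
Variables found: p, q, r, s
Count = 4

4


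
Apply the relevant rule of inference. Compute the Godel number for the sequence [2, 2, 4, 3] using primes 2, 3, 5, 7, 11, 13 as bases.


Encode each element as an exponent of the corresponding prime:
  2^2 = 4
  3^2 = 9
  5^4 = 625
  7^3 = 343
Product = 4 * 9 * 625 * 343 = 7717500

7717500


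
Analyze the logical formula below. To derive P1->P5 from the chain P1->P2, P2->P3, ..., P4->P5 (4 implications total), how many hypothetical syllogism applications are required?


With 4 implications in a chain connecting 5 propositions:
P1->P2, P2->P3, ..., P4->P5
Steps needed = (number of implications) - 1 = 4 - 1 = 3

3


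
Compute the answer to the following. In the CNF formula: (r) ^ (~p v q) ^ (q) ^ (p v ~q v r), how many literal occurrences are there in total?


Counting literals in each clause:
Clause 1: 1 literal(s)
Clause 2: 2 literal(s)
Clause 3: 1 literal(s)
Clause 4: 3 literal(s)
Total = 7

7


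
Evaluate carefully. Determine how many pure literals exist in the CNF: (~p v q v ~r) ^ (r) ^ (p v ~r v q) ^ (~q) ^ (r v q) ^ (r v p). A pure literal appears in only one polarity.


Check each variable for pure literal status:
p: mixed (not pure)
q: mixed (not pure)
r: mixed (not pure)
Pure literal count = 0

0


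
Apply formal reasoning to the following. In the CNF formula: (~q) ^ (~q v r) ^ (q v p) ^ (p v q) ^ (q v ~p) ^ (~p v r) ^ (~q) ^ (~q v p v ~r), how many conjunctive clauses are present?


A CNF formula is a conjunction of clauses.
Clauses are separated by ^.
Counting the conjuncts: 8 clauses.

8


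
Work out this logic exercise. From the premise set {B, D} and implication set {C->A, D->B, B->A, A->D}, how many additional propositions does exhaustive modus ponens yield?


Initial facts: {B, D}
Apply modus ponens to closure:
  B and B->A  =>  A
Final known: {A, B, D}
New propositions: {A}
Count = 1

1


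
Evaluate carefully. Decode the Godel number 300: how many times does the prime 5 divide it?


Factorize 300 by dividing by 5 repeatedly.
Division steps: 5 divides 300 exactly 2 time(s).
Exponent of 5 = 2

2


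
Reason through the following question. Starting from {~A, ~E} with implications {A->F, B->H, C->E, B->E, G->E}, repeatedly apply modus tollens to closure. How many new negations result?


Initial negated facts: {~A, ~E}
Apply modus tollens to closure:
  ~E and C->E  =>  ~C
  ~E and B->E  =>  ~B
  ~E and G->E  =>  ~G
Final negated: {~A, ~B, ~C, ~E, ~G}
New negations: {~B, ~C, ~G}
Count = 3

3


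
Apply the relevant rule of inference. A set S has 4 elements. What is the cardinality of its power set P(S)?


The power set of a set with n elements has 2^n elements.
|P(S)| = 2^4 = 16

16


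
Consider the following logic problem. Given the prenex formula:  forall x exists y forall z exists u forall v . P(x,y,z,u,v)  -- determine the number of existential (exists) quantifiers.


Quantifier prefix: forall x exists y forall z exists u forall v
Mark each quantifier type:
  U E U E U
Universal count = 3, Existential count = 2
Asked for existential (exists) quantifiers: 2

2


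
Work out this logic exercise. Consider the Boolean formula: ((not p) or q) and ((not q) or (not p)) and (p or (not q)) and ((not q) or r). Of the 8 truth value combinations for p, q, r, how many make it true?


Evaluate all 8 assignments for p, q, r:
p=0, q=0, r=0: 1
p=0, q=0, r=1: 1
p=0, q=1, r=0: 0
p=0, q=1, r=1: 0
p=1, q=0, r=0: 0
p=1, q=0, r=1: 0
p=1, q=1, r=0: 0
p=1, q=1, r=1: 0
Satisfying count = 2

2


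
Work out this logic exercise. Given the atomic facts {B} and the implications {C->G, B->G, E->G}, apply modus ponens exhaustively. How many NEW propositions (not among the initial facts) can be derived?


Initial facts: {B}
Apply modus ponens to closure:
  B and B->G  =>  G
Final known: {B, G}
New propositions: {G}
Count = 1

1


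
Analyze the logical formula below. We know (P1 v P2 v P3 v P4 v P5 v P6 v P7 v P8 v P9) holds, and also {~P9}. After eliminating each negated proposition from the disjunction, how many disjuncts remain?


Original disjuncts (9): P1, P2, P3, P4, P5, P6, P7, P8, P9
Negated (eliminate): ~P9
Remaining disjuncts: P1, P2, P3, P4, P5, P6, P7, P8
Count = 9 - 1 = 8

8


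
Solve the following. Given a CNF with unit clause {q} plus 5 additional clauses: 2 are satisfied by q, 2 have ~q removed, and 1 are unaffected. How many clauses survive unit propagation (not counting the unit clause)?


Satisfied (removed): 2
Shortened (remain): 2
Unchanged (remain): 1
Remaining = 2 + 1 = 3

3


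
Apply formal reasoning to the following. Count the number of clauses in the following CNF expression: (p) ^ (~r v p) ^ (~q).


A CNF formula is a conjunction of clauses.
Clauses are separated by ^.
Counting the conjuncts: 3 clauses.

3


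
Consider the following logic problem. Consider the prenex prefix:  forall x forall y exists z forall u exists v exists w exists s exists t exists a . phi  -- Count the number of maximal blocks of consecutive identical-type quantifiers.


Quantifier-type sequence: A A E A E E E E E  (A=forall, E=exists)
Group into maximal same-type runs:
  Ax2 | Ex1 | Ax1 | Ex5
Number of blocks = 4

4


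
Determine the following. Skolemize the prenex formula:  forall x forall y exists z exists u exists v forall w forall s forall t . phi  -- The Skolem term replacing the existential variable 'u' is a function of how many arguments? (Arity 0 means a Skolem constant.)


Quantifier prefix: forall x forall y exists z exists u exists v forall w forall s forall t
'u' is existentially quantified at position 4.
Universal variables preceding it: x, y
Skolem function arity = 2

2


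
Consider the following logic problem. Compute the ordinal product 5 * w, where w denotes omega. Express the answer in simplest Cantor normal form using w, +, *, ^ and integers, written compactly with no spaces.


Compute 5 * w.
Ordinal * is associative and left-distributive over +, but NOT commutative; for finite n>1, n*w = w but w*n stays w*n.
For finite n>0, n * w = sup{n*k : k<w} = w. So 5 * w = w.
Result = w

w


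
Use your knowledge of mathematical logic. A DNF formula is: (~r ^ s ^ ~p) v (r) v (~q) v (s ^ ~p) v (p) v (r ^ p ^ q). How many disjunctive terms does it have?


A DNF formula is a disjunction of terms (conjunctions).
Terms are separated by v.
Counting the disjuncts: 6 terms.

6


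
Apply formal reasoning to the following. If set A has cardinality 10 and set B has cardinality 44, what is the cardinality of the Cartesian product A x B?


The Cartesian product A x B contains all ordered pairs (a, b).
|A x B| = |A| * |B| = 10 * 44 = 440

440


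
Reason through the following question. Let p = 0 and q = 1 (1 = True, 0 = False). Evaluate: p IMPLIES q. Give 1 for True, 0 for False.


p = 0, q = 1
Operation: p IMPLIES q
Evaluate: 0 IMPLIES 1 = 1

1


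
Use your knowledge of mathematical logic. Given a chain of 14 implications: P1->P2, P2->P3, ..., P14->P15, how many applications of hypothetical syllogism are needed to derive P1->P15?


With 14 implications in a chain connecting 15 propositions:
P1->P2, P2->P3, ..., P14->P15
Steps needed = (number of implications) - 1 = 14 - 1 = 13

13


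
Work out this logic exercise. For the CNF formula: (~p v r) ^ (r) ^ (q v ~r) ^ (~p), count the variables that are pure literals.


Check each variable for pure literal status:
p: pure negative
q: pure positive
r: mixed (not pure)
Pure literal count = 2

2


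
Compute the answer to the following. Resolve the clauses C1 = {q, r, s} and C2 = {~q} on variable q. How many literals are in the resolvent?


Remove q from C1 and ~q from C2.
C1 remainder: {r, s}
C2 remainder: {}
Union (resolvent): {r, s}
Resolvent has 2 literal(s).

2


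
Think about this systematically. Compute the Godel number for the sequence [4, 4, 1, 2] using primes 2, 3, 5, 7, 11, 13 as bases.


Encode each element as an exponent of the corresponding prime:
  2^4 = 16
  3^4 = 81
  5^1 = 5
  7^2 = 49
Product = 16 * 81 * 5 * 49 = 317520

317520


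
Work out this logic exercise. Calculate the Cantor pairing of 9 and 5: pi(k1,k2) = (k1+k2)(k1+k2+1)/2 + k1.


k1 + k2 = 14
(k1+k2)(k1+k2+1)/2 = 14 * 15 / 2 = 105
pi = 105 + 9 = 114

114


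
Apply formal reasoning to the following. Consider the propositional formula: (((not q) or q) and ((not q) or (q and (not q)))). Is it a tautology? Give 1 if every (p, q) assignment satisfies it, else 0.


Check all 4 assignments:
p=0, q=0: 1
p=0, q=1: 0
p=1, q=0: 1
p=1, q=1: 0
Satisfying count = 2/4.
Tautology iff count = 4: no.

0


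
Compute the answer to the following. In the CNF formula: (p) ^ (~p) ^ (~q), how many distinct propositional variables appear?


Identify each variable that appears in the formula.
Variables found: p, q
Count = 2

2


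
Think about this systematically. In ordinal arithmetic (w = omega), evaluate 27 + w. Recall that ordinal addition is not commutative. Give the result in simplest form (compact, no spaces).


Compute 27 + w.
Ordinal + is associative but NOT commutative; for finite n>0, n + w = w but w + n stays w+n.
Any finite left addend is absorbed by w on the right: 27 + w = w.
Result = w

w


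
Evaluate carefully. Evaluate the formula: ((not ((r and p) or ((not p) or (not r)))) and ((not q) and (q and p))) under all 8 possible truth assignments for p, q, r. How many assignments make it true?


Check all 8 assignments:
p=0, q=0, r=0: 0
p=0, q=0, r=1: 0
p=0, q=1, r=0: 0
p=0, q=1, r=1: 0
p=1, q=0, r=0: 0
p=1, q=0, r=1: 0
p=1, q=1, r=0: 0
p=1, q=1, r=1: 0
Count of True = 0

0


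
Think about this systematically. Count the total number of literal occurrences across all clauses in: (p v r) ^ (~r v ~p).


Counting literals in each clause:
Clause 1: 2 literal(s)
Clause 2: 2 literal(s)
Total = 4

4


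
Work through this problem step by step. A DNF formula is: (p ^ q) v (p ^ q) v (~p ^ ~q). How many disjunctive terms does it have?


A DNF formula is a disjunction of terms (conjunctions).
Terms are separated by v.
Counting the disjuncts: 3 terms.

3


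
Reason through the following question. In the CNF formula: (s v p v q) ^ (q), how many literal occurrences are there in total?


Counting literals in each clause:
Clause 1: 3 literal(s)
Clause 2: 1 literal(s)
Total = 4

4


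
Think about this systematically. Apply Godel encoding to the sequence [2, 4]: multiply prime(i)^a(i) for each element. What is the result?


Encode each element as an exponent of the corresponding prime:
  2^2 = 4
  3^4 = 81
Product = 4 * 81 = 324

324
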